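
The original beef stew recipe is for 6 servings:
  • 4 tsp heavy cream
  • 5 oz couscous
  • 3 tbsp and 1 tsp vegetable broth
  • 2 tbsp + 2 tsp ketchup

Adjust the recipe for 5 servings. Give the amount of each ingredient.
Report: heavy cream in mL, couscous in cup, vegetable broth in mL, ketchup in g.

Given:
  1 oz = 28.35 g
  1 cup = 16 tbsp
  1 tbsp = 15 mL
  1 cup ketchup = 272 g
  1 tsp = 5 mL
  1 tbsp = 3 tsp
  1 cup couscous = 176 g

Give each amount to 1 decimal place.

Scaling factor: 5/6.
heavy cream: 4 tsp × 5/6 × 5 mL/tsp ≈ 16.7 mL
couscous: 5 oz × 5/6 × 28.35 g/oz ÷ 176 g/cup ≈ 0.7 cup
vegetable broth: (3 tbsp + 1 tsp = 10/3 tbsp) × 5/6 × 15 mL/tbsp ≈ 41.7 mL
ketchup: (2 tbsp + 2 tsp = 8/3 tbsp) × 5/6 ÷ 16 tbsp/cup × 272 g/cup ≈ 37.8 g

heavy cream: 16.7 mL; couscous: 0.7 cup; vegetable broth: 41.7 mL; ketchup: 37.8 g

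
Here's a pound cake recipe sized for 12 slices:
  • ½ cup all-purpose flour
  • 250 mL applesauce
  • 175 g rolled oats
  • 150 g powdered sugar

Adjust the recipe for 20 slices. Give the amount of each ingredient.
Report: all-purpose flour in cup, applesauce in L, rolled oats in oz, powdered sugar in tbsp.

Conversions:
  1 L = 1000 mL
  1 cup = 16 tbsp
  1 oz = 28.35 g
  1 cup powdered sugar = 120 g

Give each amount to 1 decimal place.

all-purpose flour: 0.8 cup; applesauce: 0.4 L; rolled oats: 10.3 oz; powdered sugar: 33.3 tbsp

Scaling factor: 20/12 = 5/3.
all-purpose flour: 0.5 cup × 5/3 ≈ 0.8 cup
applesauce: 250 mL × 5/3 ÷ 1000 mL/L ≈ 0.4 L
rolled oats: 175 g × 5/3 ÷ 28.35 g/oz ≈ 10.3 oz
powdered sugar: 150 g × 5/3 ÷ 120 g/cup × 16 tbsp/cup ≈ 33.3 tbsp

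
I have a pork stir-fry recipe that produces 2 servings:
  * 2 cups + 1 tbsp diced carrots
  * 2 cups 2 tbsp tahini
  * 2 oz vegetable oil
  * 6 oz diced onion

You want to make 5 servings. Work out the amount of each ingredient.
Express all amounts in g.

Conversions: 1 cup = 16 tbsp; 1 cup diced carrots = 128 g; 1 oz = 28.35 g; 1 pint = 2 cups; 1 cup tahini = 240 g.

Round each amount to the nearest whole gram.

diced carrots: 660 g; tahini: 1275 g; vegetable oil: 142 g; diced onion: 425 g

Scaling factor: 5/2 = 2.5.
diced carrots: (2 cup + 1 tbsp = 2.0625 cup) × 5/2 × 128 g/cup = 660 g
tahini: (2 cup + 2 tbsp = 2.125 cup) × 5/2 × 240 g/cup = 1275 g
vegetable oil: 2 oz × 5/2 × 28.35 g/oz ≈ 142 g
diced onion: 6 oz × 5/2 × 28.35 g/oz ≈ 425 g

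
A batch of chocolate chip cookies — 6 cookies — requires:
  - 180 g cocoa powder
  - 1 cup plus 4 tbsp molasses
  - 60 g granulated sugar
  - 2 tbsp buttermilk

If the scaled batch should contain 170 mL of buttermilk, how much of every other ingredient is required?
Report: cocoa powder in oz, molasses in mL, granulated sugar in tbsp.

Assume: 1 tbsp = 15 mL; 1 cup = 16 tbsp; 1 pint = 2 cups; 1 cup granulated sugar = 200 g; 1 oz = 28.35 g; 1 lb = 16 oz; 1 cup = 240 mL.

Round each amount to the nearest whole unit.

The original recipe has 30 mL of buttermilk, so the scaling factor is 170 ÷ 30 = 17/3.
cocoa powder: 180 g × 17/3 ÷ 28.35 g/oz ≈ 36 oz
molasses: (1 cup + 4 tbsp = 1.25 cup) × 17/3 × 240 mL/cup = 1700 mL
granulated sugar: 60 g × 17/3 ÷ 200 g/cup × 16 tbsp/cup ≈ 27 tbsp

cocoa powder: 36 oz; molasses: 1700 mL; granulated sugar: 27 tbsp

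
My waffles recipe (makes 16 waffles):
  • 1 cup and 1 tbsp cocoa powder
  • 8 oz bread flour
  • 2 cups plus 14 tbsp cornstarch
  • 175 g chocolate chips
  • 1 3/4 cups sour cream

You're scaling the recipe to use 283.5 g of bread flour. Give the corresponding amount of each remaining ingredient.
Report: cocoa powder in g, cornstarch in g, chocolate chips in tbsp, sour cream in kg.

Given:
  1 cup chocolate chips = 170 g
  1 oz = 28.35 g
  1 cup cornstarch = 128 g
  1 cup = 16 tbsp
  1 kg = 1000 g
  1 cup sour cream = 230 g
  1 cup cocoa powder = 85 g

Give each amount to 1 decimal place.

cocoa powder: 112.9 g; cornstarch: 460.0 g; chocolate chips: 20.6 tbsp; sour cream: 0.5 kg

The original recipe has 226.8 g of bread flour, so the scaling factor is 283.5 ÷ 226.8 = 5/4 = 1.25.
cocoa powder: (1 cup + 1 tbsp = 1.0625 cup) × 5/4 × 85 g/cup ≈ 112.9 g
cornstarch: (2 cup + 14 tbsp = 2.875 cup) × 5/4 × 128 g/cup = 460.0 g
chocolate chips: 175 g × 5/4 ÷ 170 g/cup × 16 tbsp/cup ≈ 20.6 tbsp
sour cream: 1.75 cup × 5/4 × 230 g/cup ÷ 1000 g/kg ≈ 0.5 kg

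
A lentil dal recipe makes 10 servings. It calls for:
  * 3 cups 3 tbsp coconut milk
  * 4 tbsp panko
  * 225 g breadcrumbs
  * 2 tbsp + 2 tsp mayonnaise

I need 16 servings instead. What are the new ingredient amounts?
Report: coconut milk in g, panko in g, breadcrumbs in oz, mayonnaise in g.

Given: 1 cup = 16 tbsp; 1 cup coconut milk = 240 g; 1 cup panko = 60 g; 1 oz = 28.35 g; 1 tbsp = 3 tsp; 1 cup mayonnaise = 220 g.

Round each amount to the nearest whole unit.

coconut milk: 1224 g; panko: 24 g; breadcrumbs: 13 oz; mayonnaise: 59 g

Scaling factor: 16/10 = 8/5 = 1.6.
coconut milk: (3 cup + 3 tbsp = 3.1875 cup) × 8/5 × 240 g/cup = 1224 g
panko: 4 tbsp × 8/5 ÷ 16 tbsp/cup × 60 g/cup = 24 g
breadcrumbs: 225 g × 8/5 ÷ 28.35 g/oz ≈ 13 oz
mayonnaise: (2 tbsp + 2 tsp = 8/3 tbsp) × 8/5 ÷ 16 tbsp/cup × 220 g/cup ≈ 59 g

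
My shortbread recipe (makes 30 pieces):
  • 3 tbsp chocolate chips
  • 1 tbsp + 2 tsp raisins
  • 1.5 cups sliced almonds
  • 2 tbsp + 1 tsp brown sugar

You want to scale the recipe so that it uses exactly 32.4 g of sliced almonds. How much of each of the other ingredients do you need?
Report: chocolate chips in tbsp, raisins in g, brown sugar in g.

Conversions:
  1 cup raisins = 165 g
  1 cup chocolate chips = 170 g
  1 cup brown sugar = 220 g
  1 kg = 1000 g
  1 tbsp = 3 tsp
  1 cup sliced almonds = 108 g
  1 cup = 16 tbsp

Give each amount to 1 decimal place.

chocolate chips: 0.6 tbsp; raisins: 3.4 g; brown sugar: 6.4 g

The original recipe has 162 g of sliced almonds, so the scaling factor is 32.4 ÷ 162 = 1/5 = 0.2.
chocolate chips: 3 tbsp × 1/5 = 0.6 tbsp
raisins: (1 tbsp + 2 tsp = 5/3 tbsp) × 1/5 ÷ 16 tbsp/cup × 165 g/cup ≈ 3.4 g
brown sugar: (2 tbsp + 1 tsp = 7/3 tbsp) × 1/5 ÷ 16 tbsp/cup × 220 g/cup ≈ 6.4 g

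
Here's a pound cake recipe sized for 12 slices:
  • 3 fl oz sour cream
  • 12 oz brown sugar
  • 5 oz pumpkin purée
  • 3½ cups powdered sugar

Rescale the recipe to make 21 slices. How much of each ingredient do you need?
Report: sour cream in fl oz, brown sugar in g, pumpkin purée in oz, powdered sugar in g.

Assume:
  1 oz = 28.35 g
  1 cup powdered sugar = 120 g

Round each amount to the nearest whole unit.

sour cream: 5 fl oz; brown sugar: 595 g; pumpkin purée: 9 oz; powdered sugar: 735 g

Scaling factor: 21/12 = 7/4 = 1.75.
sour cream: 3 fl oz × 7/4 ≈ 5 fl oz
brown sugar: 12 oz × 7/4 × 28.35 g/oz ≈ 595 g
pumpkin purée: 5 oz × 7/4 ≈ 9 oz
powdered sugar: 3.5 cup × 7/4 × 120 g/cup = 735 g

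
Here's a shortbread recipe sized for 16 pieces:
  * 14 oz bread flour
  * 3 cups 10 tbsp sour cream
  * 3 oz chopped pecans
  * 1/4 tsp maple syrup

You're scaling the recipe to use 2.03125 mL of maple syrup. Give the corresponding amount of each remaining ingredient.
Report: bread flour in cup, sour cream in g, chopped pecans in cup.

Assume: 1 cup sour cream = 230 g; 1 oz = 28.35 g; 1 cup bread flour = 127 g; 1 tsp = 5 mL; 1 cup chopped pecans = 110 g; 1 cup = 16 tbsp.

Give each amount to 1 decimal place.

The original recipe has 1.25 mL of maple syrup, so the scaling factor is 2.03125 ÷ 1.25 = 13/8 = 1.625.
bread flour: 14 oz × 13/8 × 28.35 g/oz ÷ 127 g/cup ≈ 5.1 cup
sour cream: (3 cup + 10 tbsp = 3.625 cup) × 13/8 × 230 g/cup ≈ 1354.8 g
chopped pecans: 3 oz × 13/8 × 28.35 g/oz ÷ 110 g/cup ≈ 1.3 cup

bread flour: 5.1 cup; sour cream: 1354.8 g; chopped pecans: 1.3 cup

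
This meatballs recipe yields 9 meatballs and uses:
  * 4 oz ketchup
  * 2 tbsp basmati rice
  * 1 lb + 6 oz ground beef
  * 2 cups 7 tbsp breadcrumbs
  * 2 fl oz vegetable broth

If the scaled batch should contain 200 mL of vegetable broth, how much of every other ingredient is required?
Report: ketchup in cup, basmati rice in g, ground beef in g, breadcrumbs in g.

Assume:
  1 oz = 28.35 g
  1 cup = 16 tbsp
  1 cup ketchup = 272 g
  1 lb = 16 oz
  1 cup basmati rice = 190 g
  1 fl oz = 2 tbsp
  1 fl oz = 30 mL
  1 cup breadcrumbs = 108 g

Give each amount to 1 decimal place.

The original recipe has 60 mL of vegetable broth, so the scaling factor is 200 ÷ 60 = 10/3.
ketchup: 4 oz × 10/3 × 28.35 g/oz ÷ 272 g/cup ≈ 1.4 cup
basmati rice: 2 tbsp × 10/3 ÷ 16 tbsp/cup × 190 g/cup ≈ 79.2 g
ground beef: (1 lb + 6 oz = 1.375 lb) × 10/3 × 16 oz/lb × 28.35 g/oz = 2079.0 g
breadcrumbs: (2 cup + 7 tbsp = 2.4375 cup) × 10/3 × 108 g/cup = 877.5 g

ketchup: 1.4 cup; basmati rice: 79.2 g; ground beef: 2079.0 g; breadcrumbs: 877.5 g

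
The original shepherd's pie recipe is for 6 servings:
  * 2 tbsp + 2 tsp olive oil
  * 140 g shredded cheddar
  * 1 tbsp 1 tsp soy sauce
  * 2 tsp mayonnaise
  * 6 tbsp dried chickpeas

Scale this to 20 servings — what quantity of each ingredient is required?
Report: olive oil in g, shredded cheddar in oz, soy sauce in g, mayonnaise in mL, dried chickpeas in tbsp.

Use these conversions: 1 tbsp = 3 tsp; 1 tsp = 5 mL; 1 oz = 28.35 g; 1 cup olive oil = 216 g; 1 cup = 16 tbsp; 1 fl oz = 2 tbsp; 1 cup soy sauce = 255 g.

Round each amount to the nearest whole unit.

olive oil: 120 g; shredded cheddar: 16 oz; soy sauce: 71 g; mayonnaise: 33 mL; dried chickpeas: 20 tbsp

Scaling factor: 20/6 = 10/3.
olive oil: (2 tbsp + 2 tsp = 8/3 tbsp) × 10/3 ÷ 16 tbsp/cup × 216 g/cup = 120 g
shredded cheddar: 140 g × 10/3 ÷ 28.35 g/oz ≈ 16 oz
soy sauce: (1 tbsp + 1 tsp = 4/3 tbsp) × 10/3 ÷ 16 tbsp/cup × 255 g/cup ≈ 71 g
mayonnaise: 2 tsp × 10/3 × 5 mL/tsp ≈ 33 mL
dried chickpeas: 6 tbsp × 10/3 = 20 tbsp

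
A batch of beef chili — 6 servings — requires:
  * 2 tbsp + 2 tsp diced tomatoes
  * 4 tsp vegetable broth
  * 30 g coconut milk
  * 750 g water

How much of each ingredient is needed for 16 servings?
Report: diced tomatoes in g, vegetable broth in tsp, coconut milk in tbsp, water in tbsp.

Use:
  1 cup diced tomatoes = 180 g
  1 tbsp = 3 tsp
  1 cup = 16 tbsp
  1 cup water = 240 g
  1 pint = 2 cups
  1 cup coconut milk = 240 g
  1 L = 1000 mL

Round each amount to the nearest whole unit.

Scaling factor: 16/6 = 8/3.
diced tomatoes: (2 tbsp + 2 tsp = 8/3 tbsp) × 8/3 ÷ 16 tbsp/cup × 180 g/cup = 80 g
vegetable broth: 4 tsp × 8/3 ≈ 11 tsp
coconut milk: 30 g × 8/3 ÷ 240 g/cup × 16 tbsp/cup ≈ 5 tbsp
water: 750 g × 8/3 ÷ 240 g/cup × 16 tbsp/cup ≈ 133 tbsp

diced tomatoes: 80 g; vegetable broth: 11 tsp; coconut milk: 5 tbsp; water: 133 tbsp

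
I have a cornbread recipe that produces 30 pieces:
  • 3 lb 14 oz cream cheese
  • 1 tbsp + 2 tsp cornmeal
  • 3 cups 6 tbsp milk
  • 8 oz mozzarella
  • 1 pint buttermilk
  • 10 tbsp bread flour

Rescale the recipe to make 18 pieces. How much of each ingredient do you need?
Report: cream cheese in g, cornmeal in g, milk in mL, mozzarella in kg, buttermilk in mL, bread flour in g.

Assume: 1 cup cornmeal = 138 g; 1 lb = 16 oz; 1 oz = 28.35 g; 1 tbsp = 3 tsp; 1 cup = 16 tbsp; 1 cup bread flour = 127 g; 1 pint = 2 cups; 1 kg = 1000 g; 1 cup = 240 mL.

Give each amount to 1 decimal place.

cream cheese: 1054.6 g; cornmeal: 8.6 g; milk: 486.0 mL; mozzarella: 0.1 kg; buttermilk: 288.0 mL; bread flour: 47.6 g

Scaling factor: 18/30 = 3/5 = 0.6.
cream cheese: (3 lb + 14 oz = 3.875 lb) × 3/5 × 16 oz/lb × 28.35 g/oz ≈ 1054.6 g
cornmeal: (1 tbsp + 2 tsp = 5/3 tbsp) × 3/5 ÷ 16 tbsp/cup × 138 g/cup ≈ 8.6 g
milk: (3 cup + 6 tbsp = 3.375 cup) × 3/5 × 240 mL/cup = 486.0 mL
mozzarella: 8 oz × 3/5 × 28.35 g/oz ÷ 1000 g/kg ≈ 0.1 kg
buttermilk: 1 pint × 3/5 × 2 cup/pint × 240 mL/cup = 288.0 mL
bread flour: 10 tbsp × 3/5 ÷ 16 tbsp/cup × 127 g/cup ≈ 47.6 g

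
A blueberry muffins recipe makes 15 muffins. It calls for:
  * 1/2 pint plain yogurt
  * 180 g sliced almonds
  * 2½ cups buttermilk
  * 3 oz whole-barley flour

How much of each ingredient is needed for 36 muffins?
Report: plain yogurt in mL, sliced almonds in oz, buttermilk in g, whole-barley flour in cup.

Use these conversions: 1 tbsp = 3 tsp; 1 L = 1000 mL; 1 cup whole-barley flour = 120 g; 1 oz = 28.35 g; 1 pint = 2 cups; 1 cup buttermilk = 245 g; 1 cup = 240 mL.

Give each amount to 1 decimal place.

plain yogurt: 576.0 mL; sliced almonds: 15.2 oz; buttermilk: 1470.0 g; whole-barley flour: 1.7 cup

Scaling factor: 36/15 = 12/5 = 2.4.
plain yogurt: 0.5 pint × 12/5 × 2 cup/pint × 240 mL/cup = 576.0 mL
sliced almonds: 180 g × 12/5 ÷ 28.35 g/oz ≈ 15.2 oz
buttermilk: 2.5 cup × 12/5 × 245 g/cup = 1470.0 g
whole-barley flour: 3 oz × 12/5 × 28.35 g/oz ÷ 120 g/cup ≈ 1.7 cup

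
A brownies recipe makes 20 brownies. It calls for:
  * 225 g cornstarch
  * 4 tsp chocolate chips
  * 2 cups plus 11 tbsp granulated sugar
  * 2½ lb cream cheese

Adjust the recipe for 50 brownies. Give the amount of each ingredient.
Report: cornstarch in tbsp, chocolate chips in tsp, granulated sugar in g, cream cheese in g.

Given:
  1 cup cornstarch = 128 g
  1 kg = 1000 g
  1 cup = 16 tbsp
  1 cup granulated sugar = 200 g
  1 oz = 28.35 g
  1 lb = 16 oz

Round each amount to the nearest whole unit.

Scaling factor: 50/20 = 5/2 = 2.5.
cornstarch: 225 g × 5/2 ÷ 128 g/cup × 16 tbsp/cup ≈ 70 tbsp
chocolate chips: 4 tsp × 5/2 = 10 tsp
granulated sugar: (2 cup + 11 tbsp = 2.6875 cup) × 5/2 × 200 g/cup ≈ 1344 g
cream cheese: 2.5 lb × 5/2 × 16 oz/lb × 28.35 g/oz = 2835 g

cornstarch: 70 tbsp; chocolate chips: 10 tsp; granulated sugar: 1344 g; cream cheese: 2835 g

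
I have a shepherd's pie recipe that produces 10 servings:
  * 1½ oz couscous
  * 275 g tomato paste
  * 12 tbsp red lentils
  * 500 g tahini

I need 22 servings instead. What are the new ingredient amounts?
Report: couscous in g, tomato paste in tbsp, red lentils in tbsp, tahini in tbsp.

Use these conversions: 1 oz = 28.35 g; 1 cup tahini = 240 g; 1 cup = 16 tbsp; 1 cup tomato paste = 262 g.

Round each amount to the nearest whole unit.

couscous: 94 g; tomato paste: 37 tbsp; red lentils: 26 tbsp; tahini: 73 tbsp

Scaling factor: 22/10 = 11/5 = 2.2.
couscous: 1.5 oz × 11/5 × 28.35 g/oz ≈ 94 g
tomato paste: 275 g × 11/5 ÷ 262 g/cup × 16 tbsp/cup ≈ 37 tbsp
red lentils: 12 tbsp × 11/5 ≈ 26 tbsp
tahini: 500 g × 11/5 ÷ 240 g/cup × 16 tbsp/cup ≈ 73 tbsp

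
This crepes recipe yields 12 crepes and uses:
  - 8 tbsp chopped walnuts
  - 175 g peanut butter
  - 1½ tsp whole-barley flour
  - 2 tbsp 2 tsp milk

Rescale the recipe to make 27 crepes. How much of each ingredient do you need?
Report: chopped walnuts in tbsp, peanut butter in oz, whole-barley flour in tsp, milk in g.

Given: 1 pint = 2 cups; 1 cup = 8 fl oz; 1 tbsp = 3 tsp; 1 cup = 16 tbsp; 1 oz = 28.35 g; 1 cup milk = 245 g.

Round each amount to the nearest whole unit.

chopped walnuts: 18 tbsp; peanut butter: 14 oz; whole-barley flour: 3 tsp; milk: 92 g

Scaling factor: 27/12 = 9/4 = 2.25.
chopped walnuts: 8 tbsp × 9/4 = 18 tbsp
peanut butter: 175 g × 9/4 ÷ 28.35 g/oz ≈ 14 oz
whole-barley flour: 1.5 tsp × 9/4 ≈ 3 tsp
milk: (2 tbsp + 2 tsp = 8/3 tbsp) × 9/4 ÷ 16 tbsp/cup × 245 g/cup ≈ 92 g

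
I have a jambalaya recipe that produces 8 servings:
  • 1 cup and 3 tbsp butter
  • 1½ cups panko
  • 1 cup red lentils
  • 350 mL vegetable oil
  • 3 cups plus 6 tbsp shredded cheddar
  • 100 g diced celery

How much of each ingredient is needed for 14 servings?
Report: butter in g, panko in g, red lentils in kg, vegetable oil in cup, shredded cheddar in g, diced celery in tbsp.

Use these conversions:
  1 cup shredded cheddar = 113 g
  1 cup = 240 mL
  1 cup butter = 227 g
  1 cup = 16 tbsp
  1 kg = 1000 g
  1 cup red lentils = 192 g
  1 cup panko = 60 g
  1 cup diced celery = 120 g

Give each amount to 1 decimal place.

butter: 471.7 g; panko: 157.5 g; red lentils: 0.3 kg; vegetable oil: 2.6 cup; shredded cheddar: 667.4 g; diced celery: 23.3 tbsp

Scaling factor: 14/8 = 7/4 = 1.75.
butter: (1 cup + 3 tbsp = 1.1875 cup) × 7/4 × 227 g/cup ≈ 471.7 g
panko: 1.5 cup × 7/4 × 60 g/cup = 157.5 g
red lentils: 1 cup × 7/4 × 192 g/cup ÷ 1000 g/kg ≈ 0.3 kg
vegetable oil: 350 mL × 7/4 ÷ 240 mL/cup ≈ 2.6 cup
shredded cheddar: (3 cup + 6 tbsp = 3.375 cup) × 7/4 × 113 g/cup ≈ 667.4 g
diced celery: 100 g × 7/4 ÷ 120 g/cup × 16 tbsp/cup ≈ 23.3 tbsp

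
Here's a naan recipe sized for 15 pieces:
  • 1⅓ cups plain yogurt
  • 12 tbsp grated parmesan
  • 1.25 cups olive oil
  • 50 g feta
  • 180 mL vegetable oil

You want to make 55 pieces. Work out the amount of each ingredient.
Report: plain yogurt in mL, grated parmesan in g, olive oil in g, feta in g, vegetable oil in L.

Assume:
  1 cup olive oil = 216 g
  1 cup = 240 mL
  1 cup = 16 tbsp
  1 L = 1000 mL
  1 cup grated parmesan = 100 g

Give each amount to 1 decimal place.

plain yogurt: 1173.3 mL; grated parmesan: 275.0 g; olive oil: 990.0 g; feta: 183.3 g; vegetable oil: 0.7 L

Scaling factor: 55/15 = 11/3.
plain yogurt: 4/3 cup × 11/3 × 240 mL/cup ≈ 1173.3 mL
grated parmesan: 12 tbsp × 11/3 ÷ 16 tbsp/cup × 100 g/cup = 275.0 g
olive oil: 1.25 cup × 11/3 × 216 g/cup = 990.0 g
feta: 50 g × 11/3 ≈ 183.3 g
vegetable oil: 180 mL × 11/3 ÷ 1000 mL/L ≈ 0.7 L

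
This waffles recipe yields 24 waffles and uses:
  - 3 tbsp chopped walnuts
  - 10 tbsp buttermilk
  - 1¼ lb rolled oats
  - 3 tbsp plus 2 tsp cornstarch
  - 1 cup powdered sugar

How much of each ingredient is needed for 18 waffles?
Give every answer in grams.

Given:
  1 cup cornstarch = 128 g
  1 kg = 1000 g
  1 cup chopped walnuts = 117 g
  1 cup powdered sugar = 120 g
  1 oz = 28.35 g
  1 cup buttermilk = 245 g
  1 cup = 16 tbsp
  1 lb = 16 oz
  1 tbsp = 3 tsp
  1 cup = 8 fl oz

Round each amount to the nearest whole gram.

chopped walnuts: 16 g; buttermilk: 115 g; rolled oats: 425 g; cornstarch: 22 g; powdered sugar: 90 g

Scaling factor: 18/24 = 3/4 = 0.75.
chopped walnuts: 3 tbsp × 3/4 ÷ 16 tbsp/cup × 117 g/cup ≈ 16 g
buttermilk: 10 tbsp × 3/4 ÷ 16 tbsp/cup × 245 g/cup ≈ 115 g
rolled oats: 1.25 lb × 3/4 × 16 oz/lb × 28.35 g/oz ≈ 425 g
cornstarch: (3 tbsp + 2 tsp = 11/3 tbsp) × 3/4 ÷ 16 tbsp/cup × 128 g/cup = 22 g
powdered sugar: 1 cup × 3/4 × 120 g/cup = 90 g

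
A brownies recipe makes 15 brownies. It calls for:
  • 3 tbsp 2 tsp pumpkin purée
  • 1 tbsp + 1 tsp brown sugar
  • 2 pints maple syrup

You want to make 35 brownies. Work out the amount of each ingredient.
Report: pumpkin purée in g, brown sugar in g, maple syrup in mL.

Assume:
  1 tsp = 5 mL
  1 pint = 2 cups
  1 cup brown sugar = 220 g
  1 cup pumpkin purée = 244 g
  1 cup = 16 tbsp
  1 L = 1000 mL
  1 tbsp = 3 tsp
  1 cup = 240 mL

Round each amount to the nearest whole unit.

pumpkin purée: 130 g; brown sugar: 43 g; maple syrup: 2240 mL

Scaling factor: 35/15 = 7/3.
pumpkin purée: (3 tbsp + 2 tsp = 11/3 tbsp) × 7/3 ÷ 16 tbsp/cup × 244 g/cup ≈ 130 g
brown sugar: (1 tbsp + 1 tsp = 4/3 tbsp) × 7/3 ÷ 16 tbsp/cup × 220 g/cup ≈ 43 g
maple syrup: 2 pint × 7/3 × 2 cup/pint × 240 mL/cup = 2240 mL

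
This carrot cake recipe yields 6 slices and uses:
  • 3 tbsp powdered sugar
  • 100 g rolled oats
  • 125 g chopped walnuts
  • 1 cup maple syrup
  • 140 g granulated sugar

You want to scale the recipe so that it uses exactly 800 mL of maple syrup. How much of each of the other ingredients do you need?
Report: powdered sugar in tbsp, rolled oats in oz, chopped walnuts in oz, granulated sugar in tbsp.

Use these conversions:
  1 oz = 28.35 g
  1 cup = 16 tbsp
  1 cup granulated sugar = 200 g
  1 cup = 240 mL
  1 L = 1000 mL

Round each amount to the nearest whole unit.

The original recipe has 240 mL of maple syrup, so the scaling factor is 800 ÷ 240 = 10/3.
powdered sugar: 3 tbsp × 10/3 = 10 tbsp
rolled oats: 100 g × 10/3 ÷ 28.35 g/oz ≈ 12 oz
chopped walnuts: 125 g × 10/3 ÷ 28.35 g/oz ≈ 15 oz
granulated sugar: 140 g × 10/3 ÷ 200 g/cup × 16 tbsp/cup ≈ 37 tbsp

powdered sugar: 10 tbsp; rolled oats: 12 oz; chopped walnuts: 15 oz; granulated sugar: 37 tbsp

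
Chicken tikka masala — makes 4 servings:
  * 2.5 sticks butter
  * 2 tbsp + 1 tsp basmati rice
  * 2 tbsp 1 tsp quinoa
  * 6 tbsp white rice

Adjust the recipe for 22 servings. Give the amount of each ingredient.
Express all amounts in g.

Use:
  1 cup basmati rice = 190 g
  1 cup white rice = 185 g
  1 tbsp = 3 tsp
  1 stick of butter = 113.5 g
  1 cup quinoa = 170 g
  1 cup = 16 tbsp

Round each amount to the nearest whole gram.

Scaling factor: 22/4 = 11/2 = 5.5.
butter: 2.5 stick × 11/2 × 113.5 g/stick ≈ 1561 g
basmati rice: (2 tbsp + 1 tsp = 7/3 tbsp) × 11/2 ÷ 16 tbsp/cup × 190 g/cup ≈ 152 g
quinoa: (2 tbsp + 1 tsp = 7/3 tbsp) × 11/2 ÷ 16 tbsp/cup × 170 g/cup ≈ 136 g
white rice: 6 tbsp × 11/2 ÷ 16 tbsp/cup × 185 g/cup ≈ 382 g

butter: 1561 g; basmati rice: 152 g; quinoa: 136 g; white rice: 382 g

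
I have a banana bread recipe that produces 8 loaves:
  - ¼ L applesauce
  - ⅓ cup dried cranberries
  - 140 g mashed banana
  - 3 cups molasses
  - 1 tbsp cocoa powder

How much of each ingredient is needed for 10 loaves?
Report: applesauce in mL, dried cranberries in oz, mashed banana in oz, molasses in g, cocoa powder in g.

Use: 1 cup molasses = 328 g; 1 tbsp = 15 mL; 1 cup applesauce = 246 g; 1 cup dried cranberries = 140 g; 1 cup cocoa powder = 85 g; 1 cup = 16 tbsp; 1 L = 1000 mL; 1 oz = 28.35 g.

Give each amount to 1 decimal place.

applesauce: 312.5 mL; dried cranberries: 2.1 oz; mashed banana: 6.2 oz; molasses: 1230.0 g; cocoa powder: 6.6 g

Scaling factor: 10/8 = 5/4 = 1.25.
applesauce: 0.25 L × 5/4 × 1000 mL/L = 312.5 mL
dried cranberries: 1/3 cup × 5/4 × 140 g/cup ÷ 28.35 g/oz ≈ 2.1 oz
mashed banana: 140 g × 5/4 ÷ 28.35 g/oz ≈ 6.2 oz
molasses: 3 cup × 5/4 × 328 g/cup = 1230.0 g
cocoa powder: 1 tbsp × 5/4 ÷ 16 tbsp/cup × 85 g/cup ≈ 6.6 g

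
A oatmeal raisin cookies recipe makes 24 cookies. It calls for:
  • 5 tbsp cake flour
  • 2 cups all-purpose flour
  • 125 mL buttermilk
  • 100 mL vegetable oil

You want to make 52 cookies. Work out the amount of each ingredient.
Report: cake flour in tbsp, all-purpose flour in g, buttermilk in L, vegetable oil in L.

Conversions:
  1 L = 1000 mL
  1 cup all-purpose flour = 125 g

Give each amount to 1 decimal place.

cake flour: 10.8 tbsp; all-purpose flour: 541.7 g; buttermilk: 0.3 L; vegetable oil: 0.2 L

Scaling factor: 52/24 = 13/6.
cake flour: 5 tbsp × 13/6 ≈ 10.8 tbsp
all-purpose flour: 2 cup × 13/6 × 125 g/cup ≈ 541.7 g
buttermilk: 125 mL × 13/6 ÷ 1000 mL/L ≈ 0.3 L
vegetable oil: 100 mL × 13/6 ÷ 1000 mL/L ≈ 0.2 L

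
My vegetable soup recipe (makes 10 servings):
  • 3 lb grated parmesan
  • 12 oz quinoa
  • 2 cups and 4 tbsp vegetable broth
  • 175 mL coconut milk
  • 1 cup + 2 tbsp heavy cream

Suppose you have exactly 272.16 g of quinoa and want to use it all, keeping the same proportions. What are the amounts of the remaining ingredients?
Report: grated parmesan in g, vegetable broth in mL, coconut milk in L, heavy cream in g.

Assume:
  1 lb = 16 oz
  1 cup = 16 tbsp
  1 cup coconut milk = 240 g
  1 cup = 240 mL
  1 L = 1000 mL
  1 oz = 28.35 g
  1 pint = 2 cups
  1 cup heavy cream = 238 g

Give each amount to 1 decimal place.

grated parmesan: 1088.6 g; vegetable broth: 432.0 mL; coconut milk: 0.1 L; heavy cream: 214.2 g

The original recipe has 340.2 g of quinoa, so the scaling factor is 272.16 ÷ 340.2 = 4/5 = 0.8.
grated parmesan: 3 lb × 4/5 × 16 oz/lb × 28.35 g/oz ≈ 1088.6 g
vegetable broth: (2 cup + 4 tbsp = 2.25 cup) × 4/5 × 240 mL/cup = 432.0 mL
coconut milk: 175 mL × 4/5 ÷ 1000 mL/L ≈ 0.1 L
heavy cream: (1 cup + 2 tbsp = 1.125 cup) × 4/5 × 238 g/cup = 214.2 g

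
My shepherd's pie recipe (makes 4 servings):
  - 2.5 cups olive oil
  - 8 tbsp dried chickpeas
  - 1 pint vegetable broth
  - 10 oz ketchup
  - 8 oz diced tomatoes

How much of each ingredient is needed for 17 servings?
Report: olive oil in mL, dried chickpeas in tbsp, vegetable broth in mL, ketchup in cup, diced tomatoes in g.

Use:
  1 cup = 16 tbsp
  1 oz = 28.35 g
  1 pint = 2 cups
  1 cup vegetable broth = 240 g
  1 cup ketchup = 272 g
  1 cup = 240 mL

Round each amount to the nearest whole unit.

olive oil: 2550 mL; dried chickpeas: 34 tbsp; vegetable broth: 2040 mL; ketchup: 4 cup; diced tomatoes: 964 g

Scaling factor: 17/4 = 4.25.
olive oil: 2.5 cup × 17/4 × 240 mL/cup = 2550 mL
dried chickpeas: 8 tbsp × 17/4 = 34 tbsp
vegetable broth: 1 pint × 17/4 × 2 cup/pint × 240 mL/cup = 2040 mL
ketchup: 10 oz × 17/4 × 28.35 g/oz ÷ 272 g/cup ≈ 4 cup
diced tomatoes: 8 oz × 17/4 × 28.35 g/oz ≈ 964 g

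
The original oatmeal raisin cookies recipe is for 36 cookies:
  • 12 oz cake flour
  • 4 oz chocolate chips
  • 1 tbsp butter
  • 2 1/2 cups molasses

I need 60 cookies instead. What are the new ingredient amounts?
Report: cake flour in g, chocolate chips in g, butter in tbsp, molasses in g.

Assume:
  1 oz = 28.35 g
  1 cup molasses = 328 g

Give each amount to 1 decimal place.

cake flour: 567.0 g; chocolate chips: 189.0 g; butter: 1.7 tbsp; molasses: 1366.7 g

Scaling factor: 60/36 = 5/3.
cake flour: 12 oz × 5/3 × 28.35 g/oz = 567.0 g
chocolate chips: 4 oz × 5/3 × 28.35 g/oz = 189.0 g
butter: 1 tbsp × 5/3 ≈ 1.7 tbsp
molasses: 2.5 cup × 5/3 × 328 g/cup ≈ 1366.7 g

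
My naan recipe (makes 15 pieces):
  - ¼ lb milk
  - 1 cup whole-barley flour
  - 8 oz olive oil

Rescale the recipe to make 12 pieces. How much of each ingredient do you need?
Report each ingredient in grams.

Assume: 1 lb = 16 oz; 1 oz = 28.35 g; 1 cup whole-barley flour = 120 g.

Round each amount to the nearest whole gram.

Scaling factor: 12/15 = 4/5 = 0.8.
milk: 0.25 lb × 4/5 × 16 oz/lb × 28.35 g/oz ≈ 91 g
whole-barley flour: 1 cup × 4/5 × 120 g/cup = 96 g
olive oil: 8 oz × 4/5 × 28.35 g/oz ≈ 181 g

milk: 91 g; whole-barley flour: 96 g; olive oil: 181 g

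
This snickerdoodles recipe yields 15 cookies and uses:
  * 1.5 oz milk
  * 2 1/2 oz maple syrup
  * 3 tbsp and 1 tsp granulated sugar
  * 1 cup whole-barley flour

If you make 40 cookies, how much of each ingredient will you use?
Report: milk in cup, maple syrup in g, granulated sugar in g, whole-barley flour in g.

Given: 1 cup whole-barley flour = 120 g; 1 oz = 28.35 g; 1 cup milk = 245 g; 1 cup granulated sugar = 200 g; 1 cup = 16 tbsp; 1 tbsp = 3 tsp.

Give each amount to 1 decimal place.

Scaling factor: 40/15 = 8/3.
milk: 1.5 oz × 8/3 × 28.35 g/oz ÷ 245 g/cup ≈ 0.5 cup
maple syrup: 2.5 oz × 8/3 × 28.35 g/oz = 189.0 g
granulated sugar: (3 tbsp + 1 tsp = 10/3 tbsp) × 8/3 ÷ 16 tbsp/cup × 200 g/cup ≈ 111.1 g
whole-barley flour: 1 cup × 8/3 × 120 g/cup = 320.0 g

milk: 0.5 cup; maple syrup: 189.0 g; granulated sugar: 111.1 g; whole-barley flour: 320.0 g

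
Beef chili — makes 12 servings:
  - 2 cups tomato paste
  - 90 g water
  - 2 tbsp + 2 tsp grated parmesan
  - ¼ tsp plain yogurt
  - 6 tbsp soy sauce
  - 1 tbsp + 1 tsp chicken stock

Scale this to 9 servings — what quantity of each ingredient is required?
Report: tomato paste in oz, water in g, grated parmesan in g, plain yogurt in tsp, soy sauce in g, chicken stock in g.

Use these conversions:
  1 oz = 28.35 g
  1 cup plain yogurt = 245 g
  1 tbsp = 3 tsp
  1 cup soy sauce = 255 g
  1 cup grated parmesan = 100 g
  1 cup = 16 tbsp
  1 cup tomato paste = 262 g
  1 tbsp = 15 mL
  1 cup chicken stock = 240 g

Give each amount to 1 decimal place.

tomato paste: 13.9 oz; water: 67.5 g; grated parmesan: 12.5 g; plain yogurt: 0.2 tsp; soy sauce: 71.7 g; chicken stock: 15.0 g

Scaling factor: 9/12 = 3/4 = 0.75.
tomato paste: 2 cup × 3/4 × 262 g/cup ÷ 28.35 g/oz ≈ 13.9 oz
water: 90 g × 3/4 = 67.5 g
grated parmesan: (2 tbsp + 2 tsp = 8/3 tbsp) × 3/4 ÷ 16 tbsp/cup × 100 g/cup = 12.5 g
plain yogurt: 0.25 tsp × 3/4 ≈ 0.2 tsp
soy sauce: 6 tbsp × 3/4 ÷ 16 tbsp/cup × 255 g/cup ≈ 71.7 g
chicken stock: (1 tbsp + 1 tsp = 4/3 tbsp) × 3/4 ÷ 16 tbsp/cup × 240 g/cup = 15.0 g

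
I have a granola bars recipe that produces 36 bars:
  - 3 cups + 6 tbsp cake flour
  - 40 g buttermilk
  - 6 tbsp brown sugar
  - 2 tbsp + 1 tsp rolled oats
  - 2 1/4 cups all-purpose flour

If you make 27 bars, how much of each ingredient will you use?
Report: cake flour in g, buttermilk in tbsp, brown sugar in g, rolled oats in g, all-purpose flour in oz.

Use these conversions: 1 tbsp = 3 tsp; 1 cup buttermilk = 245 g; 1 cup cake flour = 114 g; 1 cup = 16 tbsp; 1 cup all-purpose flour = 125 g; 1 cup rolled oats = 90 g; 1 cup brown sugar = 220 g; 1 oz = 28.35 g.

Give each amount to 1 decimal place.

Scaling factor: 27/36 = 3/4 = 0.75.
cake flour: (3 cup + 6 tbsp = 3.375 cup) × 3/4 × 114 g/cup ≈ 288.6 g
buttermilk: 40 g × 3/4 ÷ 245 g/cup × 16 tbsp/cup ≈ 2.0 tbsp
brown sugar: 6 tbsp × 3/4 ÷ 16 tbsp/cup × 220 g/cup ≈ 61.9 g
rolled oats: (2 tbsp + 1 tsp = 7/3 tbsp) × 3/4 ÷ 16 tbsp/cup × 90 g/cup ≈ 9.8 g
all-purpose flour: 2.25 cup × 3/4 × 125 g/cup ÷ 28.35 g/oz ≈ 7.4 oz

cake flour: 288.6 g; buttermilk: 2.0 tbsp; brown sugar: 61.9 g; rolled oats: 9.8 g; all-purpose flour: 7.4 oz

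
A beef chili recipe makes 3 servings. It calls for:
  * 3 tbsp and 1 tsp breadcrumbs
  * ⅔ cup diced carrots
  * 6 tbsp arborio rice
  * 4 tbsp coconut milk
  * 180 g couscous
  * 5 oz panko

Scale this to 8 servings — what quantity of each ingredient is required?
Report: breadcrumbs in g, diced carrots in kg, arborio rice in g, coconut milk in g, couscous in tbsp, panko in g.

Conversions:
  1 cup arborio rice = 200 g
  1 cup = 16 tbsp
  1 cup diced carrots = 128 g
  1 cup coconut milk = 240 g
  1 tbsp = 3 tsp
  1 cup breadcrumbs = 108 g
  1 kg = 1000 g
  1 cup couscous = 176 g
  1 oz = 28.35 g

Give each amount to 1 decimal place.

Scaling factor: 8/3.
breadcrumbs: (3 tbsp + 1 tsp = 10/3 tbsp) × 8/3 ÷ 16 tbsp/cup × 108 g/cup = 60.0 g
diced carrots: 2/3 cup × 8/3 × 128 g/cup ÷ 1000 g/kg ≈ 0.2 kg
arborio rice: 6 tbsp × 8/3 ÷ 16 tbsp/cup × 200 g/cup = 200.0 g
coconut milk: 4 tbsp × 8/3 ÷ 16 tbsp/cup × 240 g/cup = 160.0 g
couscous: 180 g × 8/3 ÷ 176 g/cup × 16 tbsp/cup ≈ 43.6 tbsp
panko: 5 oz × 8/3 × 28.35 g/oz = 378.0 g

breadcrumbs: 60.0 g; diced carrots: 0.2 kg; arborio rice: 200.0 g; coconut milk: 160.0 g; couscous: 43.6 tbsp; panko: 378.0 g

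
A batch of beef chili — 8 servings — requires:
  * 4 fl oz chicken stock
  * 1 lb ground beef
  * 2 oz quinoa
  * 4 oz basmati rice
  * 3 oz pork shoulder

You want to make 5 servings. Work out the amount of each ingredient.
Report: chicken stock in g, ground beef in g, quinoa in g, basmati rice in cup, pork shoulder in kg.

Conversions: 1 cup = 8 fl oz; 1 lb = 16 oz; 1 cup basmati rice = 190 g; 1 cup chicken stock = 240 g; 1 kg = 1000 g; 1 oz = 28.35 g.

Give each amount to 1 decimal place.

chicken stock: 75.0 g; ground beef: 283.5 g; quinoa: 35.4 g; basmati rice: 0.4 cup; pork shoulder: 0.1 kg

Scaling factor: 5/8 = 0.625.
chicken stock: 4 fl oz × 5/8 ÷ 8 fl oz/cup × 240 g/cup = 75.0 g
ground beef: 1 lb × 5/8 × 16 oz/lb × 28.35 g/oz = 283.5 g
quinoa: 2 oz × 5/8 × 28.35 g/oz ≈ 35.4 g
basmati rice: 4 oz × 5/8 × 28.35 g/oz ÷ 190 g/cup ≈ 0.4 cup
pork shoulder: 3 oz × 5/8 × 28.35 g/oz ÷ 1000 g/kg ≈ 0.1 kg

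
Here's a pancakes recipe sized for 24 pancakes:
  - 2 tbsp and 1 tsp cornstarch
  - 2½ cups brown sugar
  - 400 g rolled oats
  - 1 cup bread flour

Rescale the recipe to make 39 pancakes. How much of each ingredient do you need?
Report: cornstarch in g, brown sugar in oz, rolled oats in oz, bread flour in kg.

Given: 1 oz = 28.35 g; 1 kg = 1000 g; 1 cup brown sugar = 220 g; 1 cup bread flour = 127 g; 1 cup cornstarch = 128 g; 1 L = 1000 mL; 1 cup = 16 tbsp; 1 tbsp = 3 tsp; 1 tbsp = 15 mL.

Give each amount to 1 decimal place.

cornstarch: 30.3 g; brown sugar: 31.5 oz; rolled oats: 22.9 oz; bread flour: 0.2 kg

Scaling factor: 39/24 = 13/8 = 1.625.
cornstarch: (2 tbsp + 1 tsp = 7/3 tbsp) × 13/8 ÷ 16 tbsp/cup × 128 g/cup ≈ 30.3 g
brown sugar: 2.5 cup × 13/8 × 220 g/cup ÷ 28.35 g/oz ≈ 31.5 oz
rolled oats: 400 g × 13/8 ÷ 28.35 g/oz ≈ 22.9 oz
bread flour: 1 cup × 13/8 × 127 g/cup ÷ 1000 g/kg ≈ 0.2 kg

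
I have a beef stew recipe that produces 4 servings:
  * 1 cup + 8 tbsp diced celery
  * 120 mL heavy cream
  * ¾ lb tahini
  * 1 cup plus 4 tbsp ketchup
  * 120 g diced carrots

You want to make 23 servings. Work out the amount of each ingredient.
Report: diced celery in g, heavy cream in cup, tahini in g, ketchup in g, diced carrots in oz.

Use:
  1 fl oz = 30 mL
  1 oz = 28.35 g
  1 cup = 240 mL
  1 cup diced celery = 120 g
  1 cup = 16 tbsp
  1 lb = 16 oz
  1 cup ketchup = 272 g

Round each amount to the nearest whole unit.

Scaling factor: 23/4 = 5.75.
diced celery: (1 cup + 8 tbsp = 1.5 cup) × 23/4 × 120 g/cup = 1035 g
heavy cream: 120 mL × 23/4 ÷ 240 mL/cup ≈ 3 cup
tahini: 0.75 lb × 23/4 × 16 oz/lb × 28.35 g/oz ≈ 1956 g
ketchup: (1 cup + 4 tbsp = 1.25 cup) × 23/4 × 272 g/cup = 1955 g
diced carrots: 120 g × 23/4 ÷ 28.35 g/oz ≈ 24 oz

diced celery: 1035 g; heavy cream: 3 cup; tahini: 1956 g; ketchup: 1955 g; diced carrots: 24 oz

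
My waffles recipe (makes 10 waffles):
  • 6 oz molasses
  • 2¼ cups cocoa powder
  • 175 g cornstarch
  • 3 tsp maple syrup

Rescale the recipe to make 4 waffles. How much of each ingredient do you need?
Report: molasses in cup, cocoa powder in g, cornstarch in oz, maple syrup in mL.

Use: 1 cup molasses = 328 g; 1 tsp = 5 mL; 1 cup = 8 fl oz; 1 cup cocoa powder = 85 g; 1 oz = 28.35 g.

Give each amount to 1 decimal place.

Scaling factor: 4/10 = 2/5 = 0.4.
molasses: 6 oz × 2/5 × 28.35 g/oz ÷ 328 g/cup ≈ 0.2 cup
cocoa powder: 2.25 cup × 2/5 × 85 g/cup = 76.5 g
cornstarch: 175 g × 2/5 ÷ 28.35 g/oz ≈ 2.5 oz
maple syrup: 3 tsp × 2/5 × 5 mL/tsp = 6.0 mL

molasses: 0.2 cup; cocoa powder: 76.5 g; cornstarch: 2.5 oz; maple syrup: 6.0 mL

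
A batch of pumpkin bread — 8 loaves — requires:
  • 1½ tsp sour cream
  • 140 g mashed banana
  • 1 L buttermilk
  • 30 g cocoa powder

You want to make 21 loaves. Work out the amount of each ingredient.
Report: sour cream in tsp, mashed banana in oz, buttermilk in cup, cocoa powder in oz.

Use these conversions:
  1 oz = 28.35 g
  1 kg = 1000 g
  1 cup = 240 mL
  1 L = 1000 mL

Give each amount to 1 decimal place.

sour cream: 3.9 tsp; mashed banana: 13.0 oz; buttermilk: 10.9 cup; cocoa powder: 2.8 oz

Scaling factor: 21/8 = 2.625.
sour cream: 1.5 tsp × 21/8 ≈ 3.9 tsp
mashed banana: 140 g × 21/8 ÷ 28.35 g/oz ≈ 13.0 oz
buttermilk: 1 L × 21/8 × 1000 mL/L ÷ 240 mL/cup ≈ 10.9 cup
cocoa powder: 30 g × 21/8 ÷ 28.35 g/oz ≈ 2.8 oz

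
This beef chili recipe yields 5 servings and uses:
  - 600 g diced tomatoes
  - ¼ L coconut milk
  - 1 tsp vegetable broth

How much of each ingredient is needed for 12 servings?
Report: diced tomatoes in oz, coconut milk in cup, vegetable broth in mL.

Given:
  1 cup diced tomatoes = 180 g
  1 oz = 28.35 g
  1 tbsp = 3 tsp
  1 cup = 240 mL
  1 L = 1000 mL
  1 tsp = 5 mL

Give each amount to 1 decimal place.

Scaling factor: 12/5 = 2.4.
diced tomatoes: 600 g × 12/5 ÷ 28.35 g/oz ≈ 50.8 oz
coconut milk: 0.25 L × 12/5 × 1000 mL/L ÷ 240 mL/cup = 2.5 cup
vegetable broth: 1 tsp × 12/5 × 5 mL/tsp = 12.0 mL

diced tomatoes: 50.8 oz; coconut milk: 2.5 cup; vegetable broth: 12.0 mL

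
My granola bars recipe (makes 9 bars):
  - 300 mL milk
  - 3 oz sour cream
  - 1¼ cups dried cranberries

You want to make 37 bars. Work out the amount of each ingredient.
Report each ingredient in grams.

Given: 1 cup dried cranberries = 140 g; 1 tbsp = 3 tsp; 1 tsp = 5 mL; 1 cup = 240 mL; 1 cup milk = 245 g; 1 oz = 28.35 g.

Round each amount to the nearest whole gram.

milk: 1259 g; sour cream: 350 g; dried cranberries: 719 g

Scaling factor: 37/9.
milk: 300 mL × 37/9 ÷ 240 mL/cup × 245 g/cup ≈ 1259 g
sour cream: 3 oz × 37/9 × 28.35 g/oz ≈ 350 g
dried cranberries: 1.25 cup × 37/9 × 140 g/cup ≈ 719 g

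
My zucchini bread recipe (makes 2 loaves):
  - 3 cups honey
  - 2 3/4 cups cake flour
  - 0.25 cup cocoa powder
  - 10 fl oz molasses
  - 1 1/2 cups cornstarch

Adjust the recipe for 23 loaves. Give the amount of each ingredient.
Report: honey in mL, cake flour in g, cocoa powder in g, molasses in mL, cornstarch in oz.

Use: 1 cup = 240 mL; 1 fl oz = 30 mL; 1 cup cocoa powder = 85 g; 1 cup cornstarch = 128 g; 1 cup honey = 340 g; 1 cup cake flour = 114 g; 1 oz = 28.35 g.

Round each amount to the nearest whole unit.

honey: 8280 mL; cake flour: 3605 g; cocoa powder: 244 g; molasses: 3450 mL; cornstarch: 78 oz

Scaling factor: 23/2 = 11.5.
honey: 3 cup × 23/2 × 240 mL/cup = 8280 mL
cake flour: 2.75 cup × 23/2 × 114 g/cup ≈ 3605 g
cocoa powder: 0.25 cup × 23/2 × 85 g/cup ≈ 244 g
molasses: 10 fl oz × 23/2 × 30 mL/fl oz = 3450 mL
cornstarch: 1.5 cup × 23/2 × 128 g/cup ÷ 28.35 g/oz ≈ 78 oz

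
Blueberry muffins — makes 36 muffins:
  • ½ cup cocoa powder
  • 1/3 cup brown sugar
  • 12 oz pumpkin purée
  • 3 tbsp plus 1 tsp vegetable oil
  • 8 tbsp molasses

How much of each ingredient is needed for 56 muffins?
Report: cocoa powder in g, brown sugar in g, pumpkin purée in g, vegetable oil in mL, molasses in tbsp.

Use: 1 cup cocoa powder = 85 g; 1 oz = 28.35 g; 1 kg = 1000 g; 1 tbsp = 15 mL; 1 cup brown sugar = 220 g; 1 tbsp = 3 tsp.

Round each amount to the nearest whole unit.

cocoa powder: 66 g; brown sugar: 114 g; pumpkin purée: 529 g; vegetable oil: 78 mL; molasses: 12 tbsp

Scaling factor: 56/36 = 14/9.
cocoa powder: 0.5 cup × 14/9 × 85 g/cup ≈ 66 g
brown sugar: 1/3 cup × 14/9 × 220 g/cup ≈ 114 g
pumpkin purée: 12 oz × 14/9 × 28.35 g/oz ≈ 529 g
vegetable oil: (3 tbsp + 1 tsp = 10/3 tbsp) × 14/9 × 15 mL/tbsp ≈ 78 mL
molasses: 8 tbsp × 14/9 ≈ 12 tbsp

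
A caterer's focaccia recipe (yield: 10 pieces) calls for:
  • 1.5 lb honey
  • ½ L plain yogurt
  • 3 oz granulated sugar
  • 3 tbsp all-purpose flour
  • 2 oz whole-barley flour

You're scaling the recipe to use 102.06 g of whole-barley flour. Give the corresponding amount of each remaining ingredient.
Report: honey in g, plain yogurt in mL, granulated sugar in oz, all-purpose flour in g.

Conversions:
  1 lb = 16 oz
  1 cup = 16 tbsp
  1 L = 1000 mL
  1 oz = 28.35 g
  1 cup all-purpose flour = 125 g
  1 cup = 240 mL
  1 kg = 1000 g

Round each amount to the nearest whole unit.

honey: 1225 g; plain yogurt: 900 mL; granulated sugar: 5 oz; all-purpose flour: 42 g

The original recipe has 56.7 g of whole-barley flour, so the scaling factor is 102.06 ÷ 56.7 = 9/5 = 1.8.
honey: 1.5 lb × 9/5 × 16 oz/lb × 28.35 g/oz ≈ 1225 g
plain yogurt: 0.5 L × 9/5 × 1000 mL/L = 900 mL
granulated sugar: 3 oz × 9/5 ≈ 5 oz
all-purpose flour: 3 tbsp × 9/5 ÷ 16 tbsp/cup × 125 g/cup ≈ 42 g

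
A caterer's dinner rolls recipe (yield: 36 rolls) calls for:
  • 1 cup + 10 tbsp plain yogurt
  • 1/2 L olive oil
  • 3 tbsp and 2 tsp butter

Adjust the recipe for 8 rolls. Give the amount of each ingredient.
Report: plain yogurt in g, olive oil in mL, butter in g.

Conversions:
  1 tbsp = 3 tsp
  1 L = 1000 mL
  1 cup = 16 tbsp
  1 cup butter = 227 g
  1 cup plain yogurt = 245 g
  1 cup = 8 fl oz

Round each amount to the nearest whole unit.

Scaling factor: 8/36 = 2/9.
plain yogurt: (1 cup + 10 tbsp = 1.625 cup) × 2/9 × 245 g/cup ≈ 88 g
olive oil: 0.5 L × 2/9 × 1000 mL/L ≈ 111 mL
butter: (3 tbsp + 2 tsp = 11/3 tbsp) × 2/9 ÷ 16 tbsp/cup × 227 g/cup ≈ 12 g

plain yogurt: 88 g; olive oil: 111 mL; butter: 12 g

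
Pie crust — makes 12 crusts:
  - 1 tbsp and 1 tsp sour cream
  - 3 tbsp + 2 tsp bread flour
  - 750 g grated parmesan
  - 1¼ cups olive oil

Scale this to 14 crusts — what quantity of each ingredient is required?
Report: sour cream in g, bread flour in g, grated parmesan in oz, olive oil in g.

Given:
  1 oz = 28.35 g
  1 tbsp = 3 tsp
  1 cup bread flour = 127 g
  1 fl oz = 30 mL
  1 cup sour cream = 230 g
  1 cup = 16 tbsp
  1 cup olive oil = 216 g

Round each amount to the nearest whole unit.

sour cream: 22 g; bread flour: 34 g; grated parmesan: 31 oz; olive oil: 315 g

Scaling factor: 14/12 = 7/6.
sour cream: (1 tbsp + 1 tsp = 4/3 tbsp) × 7/6 ÷ 16 tbsp/cup × 230 g/cup ≈ 22 g
bread flour: (3 tbsp + 2 tsp = 11/3 tbsp) × 7/6 ÷ 16 tbsp/cup × 127 g/cup ≈ 34 g
grated parmesan: 750 g × 7/6 ÷ 28.35 g/oz ≈ 31 oz
olive oil: 1.25 cup × 7/6 × 216 g/cup = 315 g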